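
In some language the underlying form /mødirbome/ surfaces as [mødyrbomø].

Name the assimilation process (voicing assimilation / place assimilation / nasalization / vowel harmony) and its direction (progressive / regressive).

/i/→[y] /e/→[ø].
Vowels agree with the first vowel, so the harmony is progressive.

vowel harmony, progressive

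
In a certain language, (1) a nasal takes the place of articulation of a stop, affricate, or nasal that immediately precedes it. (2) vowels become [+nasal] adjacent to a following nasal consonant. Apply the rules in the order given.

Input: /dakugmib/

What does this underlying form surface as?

Rule 1: /m/ after /g/ (velar) → [ŋ]
After rule 1: dakugŋib
Rule 2: no segment meets the rule's conditions; no change.

[dakugŋib]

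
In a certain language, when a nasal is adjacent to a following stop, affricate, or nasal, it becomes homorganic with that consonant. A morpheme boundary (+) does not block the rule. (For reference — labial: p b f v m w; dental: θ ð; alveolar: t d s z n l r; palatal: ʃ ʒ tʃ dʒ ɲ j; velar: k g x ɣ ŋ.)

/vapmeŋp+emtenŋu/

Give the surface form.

/ŋ/ before /p/ (labial) → [m]
/m/ before /t/ (alveolar) → [n]
/n/ before /ŋ/ (velar) → [ŋ]

[vapmemp+enteŋŋu]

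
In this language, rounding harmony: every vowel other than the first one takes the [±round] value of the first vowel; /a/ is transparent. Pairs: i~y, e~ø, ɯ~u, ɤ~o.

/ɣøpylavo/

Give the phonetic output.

[ɣøpylavo]

no segment meets the rule's conditions; no change.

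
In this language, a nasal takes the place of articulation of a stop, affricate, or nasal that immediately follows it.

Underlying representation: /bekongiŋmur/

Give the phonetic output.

/n/ before /g/ (velar) → [ŋ]
/ŋ/ before /m/ (labial) → [m]

[bekoŋgimmur]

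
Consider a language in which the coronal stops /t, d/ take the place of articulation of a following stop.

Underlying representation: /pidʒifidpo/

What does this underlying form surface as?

[pidʒifibpo]

/d/ before /p/ (labial) → [b]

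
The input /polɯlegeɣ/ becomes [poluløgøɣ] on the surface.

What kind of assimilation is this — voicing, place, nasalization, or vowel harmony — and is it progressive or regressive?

vowel harmony, progressive

/ɯ/→[u] /e/→[ø] /e/→[ø].
Vowels agree with the first vowel, so the harmony is progressive.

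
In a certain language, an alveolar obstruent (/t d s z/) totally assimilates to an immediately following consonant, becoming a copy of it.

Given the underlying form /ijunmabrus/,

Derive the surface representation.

[ijunmabrus]

no segment meets the rule's conditions; no change.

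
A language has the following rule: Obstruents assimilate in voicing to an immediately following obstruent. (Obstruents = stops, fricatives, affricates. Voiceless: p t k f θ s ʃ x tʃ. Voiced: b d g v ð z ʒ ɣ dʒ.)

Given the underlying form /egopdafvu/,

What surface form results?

/p/ before /d/ (voiced) → [b]
/f/ before /v/ (voiced) → [v]

[egobdavvu]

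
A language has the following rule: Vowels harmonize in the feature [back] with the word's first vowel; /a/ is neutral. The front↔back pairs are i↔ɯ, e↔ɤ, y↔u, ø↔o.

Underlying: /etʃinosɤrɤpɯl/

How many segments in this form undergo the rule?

4

/o/ harmonizes with /e/ ([-back]) → [ø]
/ɤ/ harmonizes with /e/ ([-back]) → [e]
/ɤ/ harmonizes with /e/ ([-back]) → [e]
/ɯ/ harmonizes with /e/ ([-back]) → [i]
4 segments change.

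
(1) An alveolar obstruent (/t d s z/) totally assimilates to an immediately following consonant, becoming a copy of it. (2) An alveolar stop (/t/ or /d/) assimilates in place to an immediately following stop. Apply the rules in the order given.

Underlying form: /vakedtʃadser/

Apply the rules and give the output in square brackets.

[vaketʃtʃasser]

Rule 1: /d/ before /tʃ/ → [tʃ] (total assimilation)
Rule 1: /d/ before /s/ → [s] (total assimilation)
After rule 1: vaketʃtʃasser
Rule 2: no segment meets the rule's conditions; no change.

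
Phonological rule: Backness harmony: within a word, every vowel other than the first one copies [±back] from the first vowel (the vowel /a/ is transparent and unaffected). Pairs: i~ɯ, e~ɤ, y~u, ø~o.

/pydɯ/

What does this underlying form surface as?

[pydi]

/ɯ/ harmonizes with /y/ ([-back]) → [i]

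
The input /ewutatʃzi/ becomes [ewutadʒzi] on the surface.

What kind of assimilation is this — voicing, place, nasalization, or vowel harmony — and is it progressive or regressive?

voicing assimilation, regressive

/tʃ/→[dʒ].
Each target copies a feature from the following segment, so the direction is regressive.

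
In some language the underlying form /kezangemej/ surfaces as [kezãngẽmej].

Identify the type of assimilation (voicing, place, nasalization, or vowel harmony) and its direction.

/a/→[ã] /e/→[ẽ].
Each target copies a feature from the following segment, so the direction is regressive.

nasalization, regressive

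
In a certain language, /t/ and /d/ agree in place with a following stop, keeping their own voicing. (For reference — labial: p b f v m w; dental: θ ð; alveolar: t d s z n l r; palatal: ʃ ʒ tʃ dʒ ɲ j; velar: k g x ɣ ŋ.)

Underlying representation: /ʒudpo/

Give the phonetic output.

/d/ before /p/ (labial) → [b]

[ʒubpo]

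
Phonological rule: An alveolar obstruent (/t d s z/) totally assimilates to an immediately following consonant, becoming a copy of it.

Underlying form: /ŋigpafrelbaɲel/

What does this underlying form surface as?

[ŋigpafrelbaɲel]

no segment meets the rule's conditions; no change.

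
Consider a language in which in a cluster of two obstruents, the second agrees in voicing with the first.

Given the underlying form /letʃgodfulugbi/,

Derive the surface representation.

/g/ after /tʃ/ (voiceless) → [k]
/f/ after /d/ (voiced) → [v]

[letʃkodvulugbi]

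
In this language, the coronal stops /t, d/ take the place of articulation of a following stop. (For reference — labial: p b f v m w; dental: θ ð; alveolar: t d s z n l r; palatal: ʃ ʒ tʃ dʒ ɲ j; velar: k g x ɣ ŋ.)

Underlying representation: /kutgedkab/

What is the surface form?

[kukgegkab]

/t/ before /g/ (velar) → [k]
/d/ before /k/ (velar) → [g]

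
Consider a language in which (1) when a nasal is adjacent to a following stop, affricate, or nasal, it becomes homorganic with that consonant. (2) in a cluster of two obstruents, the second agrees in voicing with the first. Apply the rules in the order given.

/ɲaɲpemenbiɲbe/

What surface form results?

[ɲampemembimbe]

Rule 1: /ɲ/ before /p/ (labial) → [m]
Rule 1: /n/ before /b/ (labial) → [m]
Rule 1: /ɲ/ before /b/ (labial) → [m]
After rule 1: ɲampemembimbe
Rule 2: no segment meets the rule's conditions; no change.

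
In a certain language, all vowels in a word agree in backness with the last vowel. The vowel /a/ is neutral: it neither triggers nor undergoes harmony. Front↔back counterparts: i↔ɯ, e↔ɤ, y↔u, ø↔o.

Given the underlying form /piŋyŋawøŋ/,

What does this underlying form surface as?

[piŋyŋawøŋ]

no segment meets the rule's conditions; no change.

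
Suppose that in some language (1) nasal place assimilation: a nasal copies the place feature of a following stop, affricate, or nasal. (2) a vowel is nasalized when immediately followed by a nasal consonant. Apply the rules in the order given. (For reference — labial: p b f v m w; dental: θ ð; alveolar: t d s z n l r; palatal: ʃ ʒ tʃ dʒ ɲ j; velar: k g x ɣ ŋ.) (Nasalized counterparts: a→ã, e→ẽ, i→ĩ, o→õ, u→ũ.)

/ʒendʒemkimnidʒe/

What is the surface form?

Rule 1: /n/ before /dʒ/ (palatal) → [ɲ]
Rule 1: /m/ before /k/ (velar) → [ŋ]
Rule 1: /m/ before /n/ (alveolar) → [n]
After rule 1: ʒeɲdʒeŋkinnidʒe
Rule 2: /e/ before nasal /ɲ/ → [ẽ]
Rule 2: /e/ before nasal /ŋ/ → [ẽ]
Rule 2: /i/ before nasal /n/ → [ĩ]

[ʒẽɲdʒẽŋkĩnnidʒe]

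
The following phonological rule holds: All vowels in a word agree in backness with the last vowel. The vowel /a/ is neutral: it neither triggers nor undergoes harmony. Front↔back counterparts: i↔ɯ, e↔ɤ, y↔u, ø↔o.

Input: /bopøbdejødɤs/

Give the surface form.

/ø/ harmonizes with /ɤ/ ([+back]) → [o]
/e/ harmonizes with /ɤ/ ([+back]) → [ɤ]
/ø/ harmonizes with /ɤ/ ([+back]) → [o]

[bopobdɤjodɤs]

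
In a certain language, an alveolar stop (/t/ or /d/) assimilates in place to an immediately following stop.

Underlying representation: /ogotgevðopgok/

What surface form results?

/t/ before /g/ (velar) → [k]

[ogokgevðopgok]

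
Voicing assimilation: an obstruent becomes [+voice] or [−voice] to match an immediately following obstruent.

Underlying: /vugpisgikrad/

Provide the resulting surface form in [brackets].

[vukpizgikrad]

/g/ before /p/ (voiceless) → [k]
/s/ before /g/ (voiced) → [z]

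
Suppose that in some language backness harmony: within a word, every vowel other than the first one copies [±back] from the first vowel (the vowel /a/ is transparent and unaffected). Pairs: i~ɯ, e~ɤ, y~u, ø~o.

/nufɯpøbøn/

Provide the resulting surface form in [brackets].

[nufɯpobon]

/ø/ harmonizes with /u/ ([+back]) → [o]
/ø/ harmonizes with /u/ ([+back]) → [o]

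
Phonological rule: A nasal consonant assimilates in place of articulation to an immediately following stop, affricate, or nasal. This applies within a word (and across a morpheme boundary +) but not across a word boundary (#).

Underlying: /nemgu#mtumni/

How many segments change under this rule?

3

/m/ before /g/ (velar) → [ŋ]
/m/ before /t/ (alveolar) → [n]
/m/ before /n/ (alveolar) → [n]
3 segments change.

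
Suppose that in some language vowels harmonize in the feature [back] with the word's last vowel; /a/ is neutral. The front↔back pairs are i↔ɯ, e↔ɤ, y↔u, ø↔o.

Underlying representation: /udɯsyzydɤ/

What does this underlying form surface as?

/y/ harmonizes with /ɤ/ ([+back]) → [u]
/y/ harmonizes with /ɤ/ ([+back]) → [u]

[udɯsuzudɤ]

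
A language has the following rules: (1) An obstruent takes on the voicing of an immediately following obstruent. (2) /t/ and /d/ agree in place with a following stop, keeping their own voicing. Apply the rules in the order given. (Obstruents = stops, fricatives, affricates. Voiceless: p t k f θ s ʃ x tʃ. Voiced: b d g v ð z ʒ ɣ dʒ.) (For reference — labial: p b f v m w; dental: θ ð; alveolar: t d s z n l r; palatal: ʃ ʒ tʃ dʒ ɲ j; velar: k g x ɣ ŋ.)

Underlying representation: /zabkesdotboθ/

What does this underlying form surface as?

Rule 1: /b/ before /k/ (voiceless) → [p]
Rule 1: /s/ before /d/ (voiced) → [z]
Rule 1: /t/ before /b/ (voiced) → [d]
After rule 1: zapkezdodboθ
Rule 2: /d/ before /b/ (labial) → [b]

[zapkezdobboθ]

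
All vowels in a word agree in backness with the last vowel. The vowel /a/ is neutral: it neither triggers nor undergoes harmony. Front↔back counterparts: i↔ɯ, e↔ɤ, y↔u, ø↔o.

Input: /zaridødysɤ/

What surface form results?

/i/ harmonizes with /ɤ/ ([+back]) → [ɯ]
/ø/ harmonizes with /ɤ/ ([+back]) → [o]
/y/ harmonizes with /ɤ/ ([+back]) → [u]

[zarɯdodusɤ]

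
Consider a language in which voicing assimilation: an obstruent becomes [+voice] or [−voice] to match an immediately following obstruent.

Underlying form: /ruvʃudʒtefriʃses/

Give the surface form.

/v/ before /ʃ/ (voiceless) → [f]
/dʒ/ before /t/ (voiceless) → [tʃ]

[rufʃutʃtefriʃses]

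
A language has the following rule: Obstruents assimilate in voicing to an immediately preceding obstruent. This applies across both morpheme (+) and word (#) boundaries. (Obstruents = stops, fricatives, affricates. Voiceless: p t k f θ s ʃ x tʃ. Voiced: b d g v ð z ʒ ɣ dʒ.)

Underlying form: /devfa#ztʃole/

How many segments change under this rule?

/f/ after /v/ (voiced) → [v]
/tʃ/ after /z/ (voiced) → [dʒ]
2 segments change.

2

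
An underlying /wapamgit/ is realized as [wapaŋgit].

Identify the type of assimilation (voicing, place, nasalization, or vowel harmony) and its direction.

place assimilation, regressive

/m/→[ŋ].
Each target copies a feature from the following segment, so the direction is regressive.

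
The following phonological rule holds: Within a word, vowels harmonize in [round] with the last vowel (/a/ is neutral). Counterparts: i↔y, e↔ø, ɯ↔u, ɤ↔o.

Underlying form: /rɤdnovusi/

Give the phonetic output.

/o/ harmonizes with /i/ ([-round]) → [ɤ]
/u/ harmonizes with /i/ ([-round]) → [ɯ]

[rɤdnɤvɯsi]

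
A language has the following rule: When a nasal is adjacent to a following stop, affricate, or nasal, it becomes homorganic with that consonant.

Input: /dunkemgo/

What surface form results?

/n/ before /k/ (velar) → [ŋ]
/m/ before /g/ (velar) → [ŋ]

[duŋkeŋgo]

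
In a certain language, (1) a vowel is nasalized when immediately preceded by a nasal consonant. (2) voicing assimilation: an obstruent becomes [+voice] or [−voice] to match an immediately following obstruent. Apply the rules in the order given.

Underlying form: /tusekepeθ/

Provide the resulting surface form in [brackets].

[tusekepeθ]

Rule 1: no segment meets the rule's conditions; no change.
After rule 1: tusekepeθ
Rule 2: no segment meets the rule's conditions; no change.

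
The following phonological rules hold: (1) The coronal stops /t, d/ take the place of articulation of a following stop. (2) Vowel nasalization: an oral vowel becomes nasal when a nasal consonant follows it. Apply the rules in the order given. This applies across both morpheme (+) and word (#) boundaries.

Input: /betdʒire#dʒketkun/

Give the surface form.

[betdʒire#dʒkekkũn]

Rule 1: /t/ before /k/ (velar) → [k]
After rule 1: betdʒire#dʒkekkun
Rule 2: /u/ before nasal /n/ → [ũ]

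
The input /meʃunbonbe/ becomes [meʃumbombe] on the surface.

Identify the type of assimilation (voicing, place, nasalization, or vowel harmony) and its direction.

/n/→[m] /n/→[m].
Each target copies a feature from the following segment, so the direction is regressive.

place assimilation, regressive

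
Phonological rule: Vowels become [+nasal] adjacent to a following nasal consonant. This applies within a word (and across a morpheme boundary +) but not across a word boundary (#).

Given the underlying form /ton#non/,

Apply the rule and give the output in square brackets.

[tõn#nõn]

/o/ before nasal /n/ → [õ]
/o/ before nasal /n/ → [õ]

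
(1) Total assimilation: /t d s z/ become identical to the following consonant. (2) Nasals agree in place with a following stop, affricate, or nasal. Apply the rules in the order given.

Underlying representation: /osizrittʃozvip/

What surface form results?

Rule 1: /z/ before /r/ → [r] (total assimilation)
Rule 1: /t/ before /tʃ/ → [tʃ] (total assimilation)
Rule 1: /z/ before /v/ → [v] (total assimilation)
After rule 1: osirritʃtʃovvip
Rule 2: no segment meets the rule's conditions; no change.

[osirritʃtʃovvip]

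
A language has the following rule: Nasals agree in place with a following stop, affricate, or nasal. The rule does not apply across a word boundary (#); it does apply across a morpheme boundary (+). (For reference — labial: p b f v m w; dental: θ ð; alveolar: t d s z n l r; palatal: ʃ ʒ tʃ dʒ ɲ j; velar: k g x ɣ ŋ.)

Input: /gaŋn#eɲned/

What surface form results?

[gann#enned]

/ŋ/ before /n/ (alveolar) → [n]
/ɲ/ before /n/ (alveolar) → [n]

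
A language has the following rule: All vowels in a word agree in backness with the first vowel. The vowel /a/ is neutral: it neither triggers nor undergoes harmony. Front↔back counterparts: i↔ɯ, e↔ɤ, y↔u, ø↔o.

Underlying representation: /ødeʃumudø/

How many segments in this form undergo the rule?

2

/u/ harmonizes with /ø/ ([-back]) → [y]
/u/ harmonizes with /ø/ ([-back]) → [y]
2 segments change.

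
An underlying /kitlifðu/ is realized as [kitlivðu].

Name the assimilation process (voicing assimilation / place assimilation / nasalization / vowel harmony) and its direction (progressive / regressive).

/f/→[v].
Each target copies a feature from the following segment, so the direction is regressive.

voicing assimilation, regressive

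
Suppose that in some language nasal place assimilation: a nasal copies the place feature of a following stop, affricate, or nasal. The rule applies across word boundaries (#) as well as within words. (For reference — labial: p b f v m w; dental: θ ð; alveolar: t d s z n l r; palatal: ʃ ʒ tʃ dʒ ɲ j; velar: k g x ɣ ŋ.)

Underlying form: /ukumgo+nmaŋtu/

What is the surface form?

[ukuŋgo+mmantu]

/m/ before /g/ (velar) → [ŋ]
/n/ before /m/ (labial) → [m]
/ŋ/ before /t/ (alveolar) → [n]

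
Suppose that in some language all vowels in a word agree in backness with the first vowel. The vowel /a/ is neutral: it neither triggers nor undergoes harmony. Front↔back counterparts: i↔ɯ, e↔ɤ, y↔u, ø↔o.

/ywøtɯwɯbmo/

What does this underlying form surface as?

/ɯ/ harmonizes with /y/ ([-back]) → [i]
/ɯ/ harmonizes with /y/ ([-back]) → [i]
/o/ harmonizes with /y/ ([-back]) → [ø]

[ywøtiwibmø]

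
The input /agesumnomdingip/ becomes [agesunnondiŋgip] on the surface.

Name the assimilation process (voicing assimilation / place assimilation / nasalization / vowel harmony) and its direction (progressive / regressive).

/m/→[n] /m/→[n] /n/→[ŋ].
Each target copies a feature from the following segment, so the direction is regressive.

place assimilation, regressive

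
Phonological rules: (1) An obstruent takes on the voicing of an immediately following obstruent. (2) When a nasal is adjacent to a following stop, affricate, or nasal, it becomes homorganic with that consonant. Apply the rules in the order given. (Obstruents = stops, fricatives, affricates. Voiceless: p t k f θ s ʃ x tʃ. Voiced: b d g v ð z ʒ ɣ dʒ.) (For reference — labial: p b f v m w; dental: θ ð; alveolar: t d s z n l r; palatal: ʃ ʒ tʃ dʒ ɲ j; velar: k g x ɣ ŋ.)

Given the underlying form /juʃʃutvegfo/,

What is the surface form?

Rule 1: /t/ before /v/ (voiced) → [d]
Rule 1: /g/ before /f/ (voiceless) → [k]
After rule 1: juʃʃudvekfo
Rule 2: no segment meets the rule's conditions; no change.

[juʃʃudvekfo]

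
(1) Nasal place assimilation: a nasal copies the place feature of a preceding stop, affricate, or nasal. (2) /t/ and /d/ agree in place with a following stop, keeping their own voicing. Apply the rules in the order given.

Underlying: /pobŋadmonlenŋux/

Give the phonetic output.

[pobmadnonlennux]

Rule 1: /ŋ/ after /b/ (labial) → [m]
Rule 1: /m/ after /d/ (alveolar) → [n]
Rule 1: /ŋ/ after /n/ (alveolar) → [n]
After rule 1: pobmadnonlennux
Rule 2: no segment meets the rule's conditions; no change.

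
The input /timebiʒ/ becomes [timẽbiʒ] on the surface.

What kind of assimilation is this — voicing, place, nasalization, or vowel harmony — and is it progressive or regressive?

nasalization, progressive

/e/→[ẽ].
Each target copies a feature from the preceding segment, so the direction is progressive.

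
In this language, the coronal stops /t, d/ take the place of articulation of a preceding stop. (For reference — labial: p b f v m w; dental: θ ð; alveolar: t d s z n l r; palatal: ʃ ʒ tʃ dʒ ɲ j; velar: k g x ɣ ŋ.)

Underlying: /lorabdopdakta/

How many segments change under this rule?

/d/ after /b/ (labial) → [b]
/d/ after /p/ (labial) → [b]
/t/ after /k/ (velar) → [k]
3 segments change.

3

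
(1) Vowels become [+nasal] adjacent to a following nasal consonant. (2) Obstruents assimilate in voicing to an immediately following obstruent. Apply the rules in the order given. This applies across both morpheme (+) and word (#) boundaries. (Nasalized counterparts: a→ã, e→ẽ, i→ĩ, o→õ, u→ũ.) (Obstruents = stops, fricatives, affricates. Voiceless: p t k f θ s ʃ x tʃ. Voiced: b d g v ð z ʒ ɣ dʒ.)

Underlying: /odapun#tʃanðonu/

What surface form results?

Rule 1: /u/ before nasal /n/ → [ũ]
Rule 1: /a/ before nasal /n/ → [ã]
Rule 1: /o/ before nasal /n/ → [õ]
After rule 1: odapũn#tʃãnðõnu
Rule 2: no segment meets the rule's conditions; no change.

[odapũn#tʃãnðõnu]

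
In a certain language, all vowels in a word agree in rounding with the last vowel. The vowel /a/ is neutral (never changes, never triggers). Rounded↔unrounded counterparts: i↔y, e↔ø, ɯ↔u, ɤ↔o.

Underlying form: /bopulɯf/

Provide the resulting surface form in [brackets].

[bɤpɯlɯf]

/o/ harmonizes with /ɯ/ ([-round]) → [ɤ]
/u/ harmonizes with /ɯ/ ([-round]) → [ɯ]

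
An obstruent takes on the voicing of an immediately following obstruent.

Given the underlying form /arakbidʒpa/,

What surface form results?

/k/ before /b/ (voiced) → [g]
/dʒ/ before /p/ (voiceless) → [tʃ]

[aragbitʃpa]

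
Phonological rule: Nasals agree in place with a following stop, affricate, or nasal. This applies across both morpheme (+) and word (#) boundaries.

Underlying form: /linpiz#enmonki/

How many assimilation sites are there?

/n/ before /p/ (labial) → [m]
/n/ before /m/ (labial) → [m]
/n/ before /k/ (velar) → [ŋ]
3 segments change.

3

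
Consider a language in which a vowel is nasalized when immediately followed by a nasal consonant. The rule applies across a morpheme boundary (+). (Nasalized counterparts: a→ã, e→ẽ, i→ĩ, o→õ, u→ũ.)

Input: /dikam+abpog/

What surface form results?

[dikãm+abpog]

/a/ before nasal /m/ → [ã]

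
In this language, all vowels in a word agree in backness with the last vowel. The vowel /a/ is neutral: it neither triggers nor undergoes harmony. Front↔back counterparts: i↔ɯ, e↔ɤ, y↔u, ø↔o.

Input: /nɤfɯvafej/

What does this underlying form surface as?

/ɤ/ harmonizes with /e/ ([-back]) → [e]
/ɯ/ harmonizes with /e/ ([-back]) → [i]

[nefivafej]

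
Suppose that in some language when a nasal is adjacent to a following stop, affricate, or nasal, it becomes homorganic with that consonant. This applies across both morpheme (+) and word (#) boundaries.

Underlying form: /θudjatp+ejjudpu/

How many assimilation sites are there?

0

No segment meets the rule's conditions.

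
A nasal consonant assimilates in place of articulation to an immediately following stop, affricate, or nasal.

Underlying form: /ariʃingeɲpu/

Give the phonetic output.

[ariʃiŋgempu]

/n/ before /g/ (velar) → [ŋ]
/ɲ/ before /p/ (labial) → [m]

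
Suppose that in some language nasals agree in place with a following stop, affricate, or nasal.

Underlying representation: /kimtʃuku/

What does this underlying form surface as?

/m/ before /tʃ/ (palatal) → [ɲ]

[kiɲtʃuku]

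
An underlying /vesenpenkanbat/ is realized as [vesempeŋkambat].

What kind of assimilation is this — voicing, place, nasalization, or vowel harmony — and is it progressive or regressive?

place assimilation, regressive

/n/→[m] /n/→[ŋ] /n/→[m].
Each target copies a feature from the following segment, so the direction is regressive.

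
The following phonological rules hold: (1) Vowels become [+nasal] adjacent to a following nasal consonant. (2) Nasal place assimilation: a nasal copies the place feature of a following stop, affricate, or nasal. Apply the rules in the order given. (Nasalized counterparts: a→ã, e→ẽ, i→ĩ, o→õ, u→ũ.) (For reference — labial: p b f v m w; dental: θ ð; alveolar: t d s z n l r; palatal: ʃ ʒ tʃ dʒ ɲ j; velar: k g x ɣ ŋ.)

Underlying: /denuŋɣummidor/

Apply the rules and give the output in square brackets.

[dẽnũŋɣũmmidor]

Rule 1: /e/ before nasal /n/ → [ẽ]
Rule 1: /u/ before nasal /ŋ/ → [ũ]
Rule 1: /u/ before nasal /m/ → [ũ]
After rule 1: dẽnũŋɣũmmidor
Rule 2: no segment meets the rule's conditions; no change.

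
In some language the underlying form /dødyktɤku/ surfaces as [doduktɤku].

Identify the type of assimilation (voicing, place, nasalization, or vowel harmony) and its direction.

vowel harmony, regressive

/ø/→[o] /y/→[u].
Vowels agree with the last vowel, so the harmony is regressive.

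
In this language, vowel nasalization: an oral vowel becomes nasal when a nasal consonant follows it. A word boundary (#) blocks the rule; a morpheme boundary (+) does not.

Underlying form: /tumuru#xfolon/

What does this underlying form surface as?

/u/ before nasal /m/ → [ũ]
/o/ before nasal /n/ → [õ]

[tũmuru#xfolõn]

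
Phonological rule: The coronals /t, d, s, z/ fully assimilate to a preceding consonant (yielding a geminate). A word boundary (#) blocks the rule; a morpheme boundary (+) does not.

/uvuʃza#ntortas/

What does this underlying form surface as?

[uvuʃʃa#nnorras]

/z/ after /ʃ/ → [ʃ] (total assimilation)
/t/ after /n/ → [n] (total assimilation)
/t/ after /r/ → [r] (total assimilation)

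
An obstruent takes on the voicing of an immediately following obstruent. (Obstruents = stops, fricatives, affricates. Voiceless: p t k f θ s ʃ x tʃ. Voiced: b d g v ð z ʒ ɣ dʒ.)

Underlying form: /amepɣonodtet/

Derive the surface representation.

[amebɣonottet]

/p/ before /ɣ/ (voiced) → [b]
/d/ before /t/ (voiceless) → [t]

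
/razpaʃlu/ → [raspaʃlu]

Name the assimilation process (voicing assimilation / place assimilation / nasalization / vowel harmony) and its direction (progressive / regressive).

/z/→[s].
Each target copies a feature from the following segment, so the direction is regressive.

voicing assimilation, regressive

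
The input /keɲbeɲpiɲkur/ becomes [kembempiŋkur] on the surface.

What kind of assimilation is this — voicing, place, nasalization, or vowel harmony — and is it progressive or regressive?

place assimilation, regressive

/ɲ/→[m] /ɲ/→[m] /ɲ/→[ŋ].
Each target copies a feature from the following segment, so the direction is regressive.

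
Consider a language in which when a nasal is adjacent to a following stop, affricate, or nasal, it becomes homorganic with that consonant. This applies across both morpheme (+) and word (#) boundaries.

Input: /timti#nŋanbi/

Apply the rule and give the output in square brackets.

/m/ before /t/ (alveolar) → [n]
/n/ before /ŋ/ (velar) → [ŋ]
/n/ before /b/ (labial) → [m]

[tinti#ŋŋambi]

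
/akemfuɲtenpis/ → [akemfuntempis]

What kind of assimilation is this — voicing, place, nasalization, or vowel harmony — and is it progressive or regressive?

place assimilation, regressive

/ɲ/→[n] /n/→[m].
Each target copies a feature from the following segment, so the direction is regressive.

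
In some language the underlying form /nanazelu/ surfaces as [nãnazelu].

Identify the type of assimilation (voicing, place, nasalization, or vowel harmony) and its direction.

/a/→[ã].
Each target copies a feature from the following segment, so the direction is regressive.

nasalization, regressive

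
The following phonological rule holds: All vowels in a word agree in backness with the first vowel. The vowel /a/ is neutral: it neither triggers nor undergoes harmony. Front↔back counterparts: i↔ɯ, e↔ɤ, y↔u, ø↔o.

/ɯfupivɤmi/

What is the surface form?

[ɯfupɯvɤmɯ]

/i/ harmonizes with /ɯ/ ([+back]) → [ɯ]
/i/ harmonizes with /ɯ/ ([+back]) → [ɯ]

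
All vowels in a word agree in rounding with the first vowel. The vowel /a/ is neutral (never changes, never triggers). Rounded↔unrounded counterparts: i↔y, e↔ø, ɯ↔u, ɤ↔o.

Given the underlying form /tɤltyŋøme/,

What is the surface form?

/y/ harmonizes with /ɤ/ ([-round]) → [i]
/ø/ harmonizes with /ɤ/ ([-round]) → [e]

[tɤltiŋeme]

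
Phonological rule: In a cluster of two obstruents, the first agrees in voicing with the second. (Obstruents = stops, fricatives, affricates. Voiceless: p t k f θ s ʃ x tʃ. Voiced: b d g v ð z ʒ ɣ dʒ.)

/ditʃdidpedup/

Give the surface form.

[didʒditpedup]

/tʃ/ before /d/ (voiced) → [dʒ]
/d/ before /p/ (voiceless) → [t]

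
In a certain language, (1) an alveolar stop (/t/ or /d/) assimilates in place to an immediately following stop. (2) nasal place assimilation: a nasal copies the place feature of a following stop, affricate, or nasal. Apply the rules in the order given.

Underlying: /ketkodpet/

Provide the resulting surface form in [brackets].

[kekkobpet]

Rule 1: /t/ before /k/ (velar) → [k]
Rule 1: /d/ before /p/ (labial) → [b]
After rule 1: kekkobpet
Rule 2: no segment meets the rule's conditions; no change.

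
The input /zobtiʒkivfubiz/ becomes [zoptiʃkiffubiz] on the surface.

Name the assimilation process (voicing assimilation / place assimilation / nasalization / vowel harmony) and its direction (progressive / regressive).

voicing assimilation, regressive

/b/→[p] /ʒ/→[ʃ] /v/→[f].
Each target copies a feature from the following segment, so the direction is regressive.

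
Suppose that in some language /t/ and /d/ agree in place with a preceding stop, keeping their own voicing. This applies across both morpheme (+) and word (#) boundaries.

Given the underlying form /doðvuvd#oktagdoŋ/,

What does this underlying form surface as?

/t/ after /k/ (velar) → [k]
/d/ after /g/ (velar) → [g]

[doðvuvd#okkaggoŋ]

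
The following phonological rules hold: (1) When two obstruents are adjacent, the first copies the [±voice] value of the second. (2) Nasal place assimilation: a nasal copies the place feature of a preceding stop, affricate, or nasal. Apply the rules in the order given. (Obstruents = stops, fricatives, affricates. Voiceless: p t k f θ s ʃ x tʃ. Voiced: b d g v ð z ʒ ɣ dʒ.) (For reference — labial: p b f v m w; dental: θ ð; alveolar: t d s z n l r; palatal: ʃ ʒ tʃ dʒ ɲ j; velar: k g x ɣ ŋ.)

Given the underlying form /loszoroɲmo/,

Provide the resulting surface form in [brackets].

Rule 1: /s/ before /z/ (voiced) → [z]
After rule 1: lozzoroɲmo
Rule 2: /m/ after /ɲ/ (palatal) → [ɲ]

[lozzoroɲɲo]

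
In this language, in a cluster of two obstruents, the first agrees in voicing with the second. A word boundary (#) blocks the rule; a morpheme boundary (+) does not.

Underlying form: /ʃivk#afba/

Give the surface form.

/v/ before /k/ (voiceless) → [f]
/f/ before /b/ (voiced) → [v]

[ʃifk#avba]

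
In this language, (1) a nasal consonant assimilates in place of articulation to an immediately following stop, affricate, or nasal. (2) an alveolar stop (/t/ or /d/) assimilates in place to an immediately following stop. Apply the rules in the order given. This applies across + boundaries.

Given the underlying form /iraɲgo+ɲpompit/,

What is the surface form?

[iraŋgo+mpompit]

Rule 1: /ɲ/ before /g/ (velar) → [ŋ]
Rule 1: /ɲ/ before /p/ (labial) → [m]
After rule 1: iraŋgo+mpompit
Rule 2: no segment meets the rule's conditions; no change.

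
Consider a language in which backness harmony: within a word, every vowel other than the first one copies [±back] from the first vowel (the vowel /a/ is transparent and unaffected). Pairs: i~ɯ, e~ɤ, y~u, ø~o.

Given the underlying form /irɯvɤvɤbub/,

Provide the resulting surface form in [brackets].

/ɯ/ harmonizes with /i/ ([-back]) → [i]
/ɤ/ harmonizes with /i/ ([-back]) → [e]
/ɤ/ harmonizes with /i/ ([-back]) → [e]
/u/ harmonizes with /i/ ([-back]) → [y]

[irivevebyb]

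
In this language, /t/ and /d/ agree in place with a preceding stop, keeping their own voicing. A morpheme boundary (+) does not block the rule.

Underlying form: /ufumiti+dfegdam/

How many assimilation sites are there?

1

/d/ after /g/ (velar) → [g]
1 segment changes.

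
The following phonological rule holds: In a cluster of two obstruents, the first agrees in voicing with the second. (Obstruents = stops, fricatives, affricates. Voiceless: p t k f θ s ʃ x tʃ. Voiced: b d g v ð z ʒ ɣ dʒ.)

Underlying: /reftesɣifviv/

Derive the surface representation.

[reftezɣivviv]

/s/ before /ɣ/ (voiced) → [z]
/f/ before /v/ (voiced) → [v]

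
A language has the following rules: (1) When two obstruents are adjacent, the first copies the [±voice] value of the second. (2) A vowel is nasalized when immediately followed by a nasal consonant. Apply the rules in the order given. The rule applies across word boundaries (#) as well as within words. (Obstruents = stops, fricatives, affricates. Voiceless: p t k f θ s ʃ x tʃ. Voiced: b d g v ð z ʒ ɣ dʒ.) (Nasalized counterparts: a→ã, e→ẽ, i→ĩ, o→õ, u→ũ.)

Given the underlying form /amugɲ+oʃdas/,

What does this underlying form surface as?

[ãmugɲ+oʒdas]

Rule 1: /ʃ/ before /d/ (voiced) → [ʒ]
After rule 1: amugɲ+oʒdas
Rule 2: /a/ before nasal /m/ → [ã]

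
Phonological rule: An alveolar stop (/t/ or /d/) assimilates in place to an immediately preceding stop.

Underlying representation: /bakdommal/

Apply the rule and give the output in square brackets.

[bakgommal]

/d/ after /k/ (velar) → [g]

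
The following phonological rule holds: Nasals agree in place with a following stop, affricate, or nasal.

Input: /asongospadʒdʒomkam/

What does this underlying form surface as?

[asoŋgospadʒdʒoŋkam]

/n/ before /g/ (velar) → [ŋ]
/m/ before /k/ (velar) → [ŋ]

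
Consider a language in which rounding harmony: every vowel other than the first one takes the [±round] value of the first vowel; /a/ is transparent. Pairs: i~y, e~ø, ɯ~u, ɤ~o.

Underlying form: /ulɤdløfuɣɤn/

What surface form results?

/ɤ/ harmonizes with /u/ ([+round]) → [o]
/ɤ/ harmonizes with /u/ ([+round]) → [o]

[ulodløfuɣon]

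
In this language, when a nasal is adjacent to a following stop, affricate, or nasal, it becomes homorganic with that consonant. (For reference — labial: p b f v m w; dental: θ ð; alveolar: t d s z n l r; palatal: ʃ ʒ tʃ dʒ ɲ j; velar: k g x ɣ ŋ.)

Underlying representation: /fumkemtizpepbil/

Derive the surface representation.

/m/ before /k/ (velar) → [ŋ]
/m/ before /t/ (alveolar) → [n]

[fuŋkentizpepbil]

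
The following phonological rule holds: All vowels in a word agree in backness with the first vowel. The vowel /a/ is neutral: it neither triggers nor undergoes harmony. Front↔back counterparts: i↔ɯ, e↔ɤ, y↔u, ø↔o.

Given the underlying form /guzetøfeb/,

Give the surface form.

/e/ harmonizes with /u/ ([+back]) → [ɤ]
/ø/ harmonizes with /u/ ([+back]) → [o]
/e/ harmonizes with /u/ ([+back]) → [ɤ]

[guzɤtofɤb]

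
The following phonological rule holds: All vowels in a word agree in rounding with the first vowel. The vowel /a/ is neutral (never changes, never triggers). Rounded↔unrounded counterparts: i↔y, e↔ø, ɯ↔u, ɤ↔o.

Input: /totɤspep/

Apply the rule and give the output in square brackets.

/ɤ/ harmonizes with /o/ ([+round]) → [o]
/e/ harmonizes with /o/ ([+round]) → [ø]

[totospøp]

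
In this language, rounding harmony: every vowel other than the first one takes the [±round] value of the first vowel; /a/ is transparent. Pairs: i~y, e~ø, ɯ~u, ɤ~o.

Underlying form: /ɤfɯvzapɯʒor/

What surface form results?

[ɤfɯvzapɯʒɤr]

/o/ harmonizes with /ɤ/ ([-round]) → [ɤ]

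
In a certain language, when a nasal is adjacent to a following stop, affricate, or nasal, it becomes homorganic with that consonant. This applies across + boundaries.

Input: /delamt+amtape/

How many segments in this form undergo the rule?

/m/ before /t/ (alveolar) → [n]
/m/ before /t/ (alveolar) → [n]
2 segments change.

2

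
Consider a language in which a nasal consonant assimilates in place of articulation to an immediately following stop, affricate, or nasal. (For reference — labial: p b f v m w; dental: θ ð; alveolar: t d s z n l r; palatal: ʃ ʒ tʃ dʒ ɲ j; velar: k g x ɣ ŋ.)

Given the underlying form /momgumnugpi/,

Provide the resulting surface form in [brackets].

/m/ before /g/ (velar) → [ŋ]
/m/ before /n/ (alveolar) → [n]

[moŋgunnugpi]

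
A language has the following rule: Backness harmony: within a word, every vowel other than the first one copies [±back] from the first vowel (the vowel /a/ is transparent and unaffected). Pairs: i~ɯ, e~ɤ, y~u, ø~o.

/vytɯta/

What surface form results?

/ɯ/ harmonizes with /y/ ([-back]) → [i]

[vytita]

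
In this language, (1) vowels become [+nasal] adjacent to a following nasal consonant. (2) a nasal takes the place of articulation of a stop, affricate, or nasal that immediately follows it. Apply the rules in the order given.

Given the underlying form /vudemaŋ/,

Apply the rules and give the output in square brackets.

[vudẽmãŋ]

Rule 1: /e/ before nasal /m/ → [ẽ]
Rule 1: /a/ before nasal /ŋ/ → [ã]
After rule 1: vudẽmãŋ
Rule 2: no segment meets the rule's conditions; no change.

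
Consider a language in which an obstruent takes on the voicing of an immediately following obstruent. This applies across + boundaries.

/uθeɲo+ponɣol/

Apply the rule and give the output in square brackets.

no segment meets the rule's conditions; no change.

[uθeɲo+ponɣol]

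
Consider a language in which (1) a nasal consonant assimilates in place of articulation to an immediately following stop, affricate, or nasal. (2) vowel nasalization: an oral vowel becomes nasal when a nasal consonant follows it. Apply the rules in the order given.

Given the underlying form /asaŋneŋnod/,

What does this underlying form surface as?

[asãnnẽnnod]

Rule 1: /ŋ/ before /n/ (alveolar) → [n]
Rule 1: /ŋ/ before /n/ (alveolar) → [n]
After rule 1: asannennod
Rule 2: /a/ before nasal /n/ → [ã]
Rule 2: /e/ before nasal /n/ → [ẽ]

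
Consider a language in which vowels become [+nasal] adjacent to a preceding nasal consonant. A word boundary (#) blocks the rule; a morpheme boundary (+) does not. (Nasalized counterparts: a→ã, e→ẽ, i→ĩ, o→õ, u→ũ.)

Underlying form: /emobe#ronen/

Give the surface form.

[emõbe#ronẽn]

/o/ after nasal /m/ → [õ]
/e/ after nasal /n/ → [ẽ]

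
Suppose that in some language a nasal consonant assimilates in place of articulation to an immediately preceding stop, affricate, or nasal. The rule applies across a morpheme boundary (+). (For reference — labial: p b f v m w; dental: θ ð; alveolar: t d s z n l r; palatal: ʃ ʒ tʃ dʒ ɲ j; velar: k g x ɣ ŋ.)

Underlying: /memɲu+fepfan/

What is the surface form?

/ɲ/ after /m/ (labial) → [m]

[memmu+fepfan]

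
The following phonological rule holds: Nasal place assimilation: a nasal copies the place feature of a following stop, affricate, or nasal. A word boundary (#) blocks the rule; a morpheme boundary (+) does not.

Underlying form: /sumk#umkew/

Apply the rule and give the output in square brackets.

[suŋk#uŋkew]

/m/ before /k/ (velar) → [ŋ]
/m/ before /k/ (velar) → [ŋ]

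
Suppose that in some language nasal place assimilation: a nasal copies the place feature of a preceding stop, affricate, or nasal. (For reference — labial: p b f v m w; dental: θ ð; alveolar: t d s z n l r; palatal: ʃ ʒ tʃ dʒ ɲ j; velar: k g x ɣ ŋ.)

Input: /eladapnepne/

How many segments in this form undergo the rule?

2

/n/ after /p/ (labial) → [m]
/n/ after /p/ (labial) → [m]
2 segments change.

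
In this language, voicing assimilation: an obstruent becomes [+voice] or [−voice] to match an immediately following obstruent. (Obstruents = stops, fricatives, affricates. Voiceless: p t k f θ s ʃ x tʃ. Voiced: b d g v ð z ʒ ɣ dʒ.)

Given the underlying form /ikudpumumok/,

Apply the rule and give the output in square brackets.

[ikutpumumok]

/d/ before /p/ (voiceless) → [t]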